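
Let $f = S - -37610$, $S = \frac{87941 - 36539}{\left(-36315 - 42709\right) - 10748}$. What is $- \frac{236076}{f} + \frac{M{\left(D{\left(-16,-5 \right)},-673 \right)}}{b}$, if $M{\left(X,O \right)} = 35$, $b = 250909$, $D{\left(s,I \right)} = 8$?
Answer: $- \frac{295411108264651}{47063189562659} \approx -6.2769$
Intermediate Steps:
$S = - \frac{8567}{14962}$ ($S = \frac{51402}{\left(-36315 - 42709\right) - 10748} = \frac{51402}{-79024 - 10748} = \frac{51402}{-89772} = 51402 \left(- \frac{1}{89772}\right) = - \frac{8567}{14962} \approx -0.57258$)
$f = \frac{562712253}{14962}$ ($f = - \frac{8567}{14962} - -37610 = - \frac{8567}{14962} + 37610 = \frac{562712253}{14962} \approx 37609.0$)
$- \frac{236076}{f} + \frac{M{\left(D{\left(-16,-5 \right)},-673 \right)}}{b} = - \frac{236076}{\frac{562712253}{14962}} + \frac{35}{250909} = \left(-236076\right) \frac{14962}{562712253} + 35 \cdot \frac{1}{250909} = - \frac{1177389704}{187570751} + \frac{35}{250909} = - \frac{295411108264651}{47063189562659}$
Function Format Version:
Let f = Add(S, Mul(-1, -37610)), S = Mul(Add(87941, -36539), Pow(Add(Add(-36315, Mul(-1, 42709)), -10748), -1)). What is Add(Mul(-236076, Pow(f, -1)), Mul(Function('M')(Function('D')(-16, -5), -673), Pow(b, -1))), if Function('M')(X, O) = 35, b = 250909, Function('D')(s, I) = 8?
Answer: Rational(-295411108264651, 47063189562659) ≈ -6.2769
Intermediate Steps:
S = Rational(-8567, 14962) (S = Mul(51402, Pow(Add(Add(-36315, -42709), -10748), -1)) = Mul(51402, Pow(Add(-79024, -10748), -1)) = Mul(51402, Pow(-89772, -1)) = Mul(51402, Rational(-1, 89772)) = Rational(-8567, 14962) ≈ -0.57258)
f = Rational(562712253, 14962) (f = Add(Rational(-8567, 14962), Mul(-1, -37610)) = Add(Rational(-8567, 14962), 37610) = Rational(562712253, 14962) ≈ 37609.)
Add(Mul(-236076, Pow(f, -1)), Mul(Function('M')(Function('D')(-16, -5), -673), Pow(b, -1))) = Add(Mul(-236076, Pow(Rational(562712253, 14962), -1)), Mul(35, Pow(250909, -1))) = Add(Mul(-236076, Rational(14962, 562712253)), Mul(35, Rational(1, 250909))) = Add(Rational(-1177389704, 187570751), Rational(35, 250909)) = Rational(-295411108264651, 47063189562659)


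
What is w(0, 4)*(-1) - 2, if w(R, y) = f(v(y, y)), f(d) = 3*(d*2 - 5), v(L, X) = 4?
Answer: -11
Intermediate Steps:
f(d) = -15 + 6*d (f(d) = 3*(2*d - 5) = 3*(-5 + 2*d) = -15 + 6*d)
w(R, y) = 9 (w(R, y) = -15 + 6*4 = -15 + 24 = 9)
w(0, 4)*(-1) - 2 = 9*(-1) - 2 = -9 - 2 = -11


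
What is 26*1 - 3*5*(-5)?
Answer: 101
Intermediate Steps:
26*1 - 3*5*(-5) = 26 - 15*(-5) = 26 + 75 = 101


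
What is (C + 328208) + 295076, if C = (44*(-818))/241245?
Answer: 150364112588/241245 ≈ 6.2328e+5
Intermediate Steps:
C = -35992/241245 (C = -35992*1/241245 = -35992/241245 ≈ -0.14919)
(C + 328208) + 295076 = (-35992/241245 + 328208) + 295076 = 79178502968/241245 + 295076 = 150364112588/241245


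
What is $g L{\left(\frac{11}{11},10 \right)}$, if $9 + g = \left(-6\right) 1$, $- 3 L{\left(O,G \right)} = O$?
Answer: $5$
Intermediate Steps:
$L{\left(O,G \right)} = - \frac{O}{3}$
$g = -15$ ($g = -9 - 6 = -15$)
$g L{\left(\frac{11}{11},10 \right)} = - 15 \left(- \frac{11 \cdot \frac{1}{11}}{3}\right) = - 15 \left(\left(- \frac{1}{3}\right) 1\right) = \left(-15\right) \left(- \frac{1}{3}\right) = 5$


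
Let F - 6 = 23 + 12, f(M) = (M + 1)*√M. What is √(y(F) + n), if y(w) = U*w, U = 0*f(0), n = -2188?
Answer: 2*I*√547 ≈ 46.776*I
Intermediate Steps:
f(M) = √M*(1 + M) (f(M) = (1 + M)*√M = √M*(1 + M))
F = 41 (F = 6 + (23 + 12) = 6 + 35 = 41)
U = 0 (U = 0*(√0*(1 + 0)) = 0*(0*1) = 0*0 = 0)
y(w) = 0 (y(w) = 0*w = 0)
√(y(F) + n) = √(0 - 2188) = √(-2188) = 2*I*√547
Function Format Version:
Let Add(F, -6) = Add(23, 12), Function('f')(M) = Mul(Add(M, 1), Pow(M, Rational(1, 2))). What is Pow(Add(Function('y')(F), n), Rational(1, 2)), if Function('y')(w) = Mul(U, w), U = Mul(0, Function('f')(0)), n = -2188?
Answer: Mul(2, I, Pow(547, Rational(1, 2))) ≈ Mul(46.776, I)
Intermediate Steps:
Function('f')(M) = Mul(Pow(M, Rational(1, 2)), Add(1, M)) (Function('f')(M) = Mul(Add(1, M), Pow(M, Rational(1, 2))) = Mul(Pow(M, Rational(1, 2)), Add(1, M)))
F = 41 (F = Add(6, Add(23, 12)) = Add(6, 35) = 41)
U = 0 (U = Mul(0, Mul(Pow(0, Rational(1, 2)), Add(1, 0))) = Mul(0, Mul(0, 1)) = Mul(0, 0) = 0)
Function('y')(w) = 0 (Function('y')(w) = Mul(0, w) = 0)
Pow(Add(Function('y')(F), n), Rational(1, 2)) = Pow(Add(0, -2188), Rational(1, 2)) = Pow(-2188, Rational(1, 2)) = Mul(2, I, Pow(547, Rational(1, 2)))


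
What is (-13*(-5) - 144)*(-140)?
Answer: 11060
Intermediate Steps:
(-13*(-5) - 144)*(-140) = (65 - 144)*(-140) = -79*(-140) = 11060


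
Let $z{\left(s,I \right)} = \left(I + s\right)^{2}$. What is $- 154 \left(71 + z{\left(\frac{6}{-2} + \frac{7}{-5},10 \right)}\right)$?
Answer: $- \frac{394086}{25} \approx -15763.0$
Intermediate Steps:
$- 154 \left(71 + z{\left(\frac{6}{-2} + \frac{7}{-5},10 \right)}\right) = - 154 \left(71 + \left(10 + \left(\frac{6}{-2} + \frac{7}{-5}\right)\right)^{2}\right) = - 154 \left(71 + \left(10 + \left(6 \left(- \frac{1}{2}\right) + 7 \left(- \frac{1}{5}\right)\right)\right)^{2}\right) = - 154 \left(71 + \left(10 - \frac{22}{5}\right)^{2}\right) = - 154 \left(71 + \left(\frac{28}{5}\right)^{2}\right) = - 154 \left(71 + \frac{784}{25}\right) = \left(-154\right) \frac{2559}{25} = - \frac{394086}{25}$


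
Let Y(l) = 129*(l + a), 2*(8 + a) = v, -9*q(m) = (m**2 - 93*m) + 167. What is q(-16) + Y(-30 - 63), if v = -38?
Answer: -47077/3 ≈ -15692.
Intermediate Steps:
q(m) = -167/9 - m**2/9 + 31*m/3 (q(m) = -((m**2 - 93*m) + 167)/9 = -(167 + m**2 - 93*m)/9 = -167/9 - m**2/9 + 31*m/3)
a = -27 (a = -8 + (1/2)*(-38) = -8 - 19 = -27)
Y(l) = -3483 + 129*l (Y(l) = 129*(l - 27) = 129*(-27 + l) = -3483 + 129*l)
q(-16) + Y(-30 - 63) = (-167/9 - 1/9*(-16)**2 + (31/3)*(-16)) + (-3483 + 129*(-30 - 63)) = (-167/9 - 1/9*256 - 496/3) + (-3483 + 129*(-93)) = (-167/9 - 256/9 - 496/3) + (-3483 - 11997) = -637/3 - 15480 = -47077/3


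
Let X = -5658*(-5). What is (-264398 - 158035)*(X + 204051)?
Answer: -98148505653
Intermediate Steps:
X = 28290
(-264398 - 158035)*(X + 204051) = (-264398 - 158035)*(28290 + 204051) = -422433*232341 = -98148505653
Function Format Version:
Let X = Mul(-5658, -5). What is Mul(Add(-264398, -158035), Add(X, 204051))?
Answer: -98148505653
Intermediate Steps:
X = 28290
Mul(Add(-264398, -158035), Add(X, 204051)) = Mul(Add(-264398, -158035), Add(28290, 204051)) = Mul(-422433, 232341) = -98148505653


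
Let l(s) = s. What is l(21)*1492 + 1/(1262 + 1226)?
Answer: 77954017/2488 ≈ 31332.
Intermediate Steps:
l(21)*1492 + 1/(1262 + 1226) = 21*1492 + 1/(1262 + 1226) = 31332 + 1/2488 = 77954017/2488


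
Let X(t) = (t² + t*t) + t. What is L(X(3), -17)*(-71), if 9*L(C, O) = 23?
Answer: -1633/9 ≈ -181.44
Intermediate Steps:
X(t) = t + 2*t² (X(t) = (t² + t²) + t = 2*t² + t = t + 2*t²)
L(C, O) = 23/9 (L(C, O) = (⅑)*23 = 23/9)
L(X(3), -17)*(-71) = (23/9)*(-71) = -1633/9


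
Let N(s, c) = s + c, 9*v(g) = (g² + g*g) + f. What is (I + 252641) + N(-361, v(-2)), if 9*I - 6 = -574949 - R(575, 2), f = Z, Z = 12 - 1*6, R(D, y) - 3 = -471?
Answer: 188451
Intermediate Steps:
R(D, y) = -468 (R(D, y) = 3 - 471 = -468)
Z = 6 (Z = 12 - 6 = 6)
f = 6
v(g) = ⅔ + 2*g²/9 (v(g) = ((g² + g*g) + 6)/9 = ((g² + g²) + 6)/9 = (2*g² + 6)/9 = (6 + 2*g²)/9 = ⅔ + 2*g²/9)
N(s, c) = c + s
I = -574475/9 (I = ⅔ + (-574949 - 1*(-468))/9 = ⅔ + (-574949 + 468)/9 = ⅔ + (⅑)*(-574481) = ⅔ - 574481/9 = -574475/9 ≈ -63831.)
(I + 252641) + N(-361, v(-2)) = (-574475/9 + 252641) + ((⅔ + (2/9)*(-2)²) - 361) = 1699294/9 + ((⅔ + (2/9)*4) - 361) = 1699294/9 + ((⅔ + 8/9) - 361) = 1699294/9 + (14/9 - 361) = 1699294/9 - 3235/9 = 188451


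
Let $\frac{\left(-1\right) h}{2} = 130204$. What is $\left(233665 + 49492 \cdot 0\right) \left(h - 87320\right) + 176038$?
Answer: $-81251687082$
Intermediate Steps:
$h = -260408$ ($h = \left(-2\right) 130204 = -260408$)
$\left(233665 + 49492 \cdot 0\right) \left(h - 87320\right) + 176038 = \left(233665 + 49492 \cdot 0\right) \left(-260408 - 87320\right) + 176038 = \left(233665 + 0\right) \left(-347728\right) + 176038 = 233665 \left(-347728\right) + 176038 = -81251863120 + 176038 = -81251687082$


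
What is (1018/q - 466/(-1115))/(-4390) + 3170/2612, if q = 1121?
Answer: 4347465709857/3583093833050 ≈ 1.2133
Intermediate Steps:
(1018/q - 466/(-1115))/(-4390) + 3170/2612 = (1018/1121 - 466/(-1115))/(-4390) + 3170/2612 = (1018*(1/1121) - 466*(-1/1115))*(-1/4390) + 3170*(1/2612) = (1018/1121 + 466/1115)*(-1/4390) + 1585/1306 = (1657456/1249915)*(-1/4390) + 1585/1306 = -828728/2743563425 + 1585/1306 = 4347465709857/3583093833050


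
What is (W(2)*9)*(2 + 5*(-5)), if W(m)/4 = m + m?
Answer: -3312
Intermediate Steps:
W(m) = 8*m (W(m) = 4*(m + m) = 4*(2*m) = 8*m)
(W(2)*9)*(2 + 5*(-5)) = ((8*2)*9)*(2 + 5*(-5)) = (16*9)*(2 - 25) = 144*(-23) = -3312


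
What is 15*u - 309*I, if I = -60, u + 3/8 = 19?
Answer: 150555/8 ≈ 18819.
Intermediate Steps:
u = 149/8 (u = -3/8 + 19 = 149/8 ≈ 18.625)
15*u - 309*I = 15*(149/8) - 309*(-60) = 2235/8 + 18540 = 150555/8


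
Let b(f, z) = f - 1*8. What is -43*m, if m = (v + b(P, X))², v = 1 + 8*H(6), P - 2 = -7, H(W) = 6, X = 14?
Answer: -55728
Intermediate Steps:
P = -5 (P = 2 - 7 = -5)
b(f, z) = -8 + f (b(f, z) = f - 8 = -8 + f)
v = 49 (v = 1 + 8*6 = 1 + 48 = 49)
m = 1296 (m = (49 + (-8 - 5))² = (49 - 13)² = 36² = 1296)
-43*m = -43*1296 = -55728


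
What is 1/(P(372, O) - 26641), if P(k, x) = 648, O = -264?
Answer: -1/25993 ≈ -3.8472e-5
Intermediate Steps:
1/(P(372, O) - 26641) = 1/(648 - 26641) = 1/(-25993) = -1/25993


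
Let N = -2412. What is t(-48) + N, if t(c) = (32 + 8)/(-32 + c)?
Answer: -4825/2 ≈ -2412.5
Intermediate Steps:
t(c) = 40/(-32 + c)
t(-48) + N = 40/(-32 - 48) - 2412 = 40/(-80) - 2412 = 40*(-1/80) - 2412 = -1/2 - 2412 = -4825/2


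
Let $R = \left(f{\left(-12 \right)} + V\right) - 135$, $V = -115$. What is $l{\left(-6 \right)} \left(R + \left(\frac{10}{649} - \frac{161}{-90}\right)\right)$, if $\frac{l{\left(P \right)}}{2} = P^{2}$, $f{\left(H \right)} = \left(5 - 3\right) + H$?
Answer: $- \frac{60324844}{3245} \approx -18590.0$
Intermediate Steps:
$f{\left(H \right)} = 2 + H$
$R = -260$ ($R = \left(\left(2 - 12\right) - 115\right) - 135 = \left(-10 - 115\right) - 135 = -125 - 135 = -260$)
$l{\left(P \right)} = 2 P^{2}$
$l{\left(-6 \right)} \left(R + \left(\frac{10}{649} - \frac{161}{-90}\right)\right) = 2 \left(-6\right)^{2} \left(-260 + \left(\frac{10}{649} - \frac{161}{-90}\right)\right) = 2 \cdot 36 \left(-260 + \left(10 \cdot \frac{1}{649} - - \frac{161}{90}\right)\right) = 72 \left(-260 + \left(\frac{10}{649} + \frac{161}{90}\right)\right) = 72 \left(-260 + \frac{105389}{58410}\right) = 72 \left(- \frac{15081211}{58410}\right) = - \frac{60324844}{3245}$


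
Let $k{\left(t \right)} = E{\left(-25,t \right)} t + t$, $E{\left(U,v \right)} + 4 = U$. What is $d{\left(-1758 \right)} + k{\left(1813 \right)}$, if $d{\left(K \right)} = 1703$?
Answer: $-49061$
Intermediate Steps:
$E{\left(U,v \right)} = -4 + U$
$k{\left(t \right)} = - 28 t$ ($k{\left(t \right)} = \left(-4 - 25\right) t + t = - 29 t + t = - 28 t$)
$d{\left(-1758 \right)} + k{\left(1813 \right)} = 1703 - 50764 = -49061$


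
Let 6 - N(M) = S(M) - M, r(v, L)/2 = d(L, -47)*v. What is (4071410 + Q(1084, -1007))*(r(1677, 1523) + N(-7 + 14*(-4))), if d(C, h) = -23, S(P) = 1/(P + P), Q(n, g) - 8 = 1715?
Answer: -13206554009903/42 ≈ -3.1444e+11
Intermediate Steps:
Q(n, g) = 1723 (Q(n, g) = 8 + 1715 = 1723)
S(P) = 1/(2*P)
r(v, L) = -46*v (r(v, L) = 2*(-23*v) = -46*v)
N(M) = 6 + M - 1/(2*M) (N(M) = 6 - (1/(2*M) - M) = 6 + (M - 1/(2*M)) = 6 + M - 1/(2*M))
(4071410 + Q(1084, -1007))*(r(1677, 1523) + N(-7 + 14*(-4))) = (4071410 + 1723)*(-46*1677 + (6 + (-7 + 14*(-4)) - 1/(2*(-7 + 14*(-4))))) = 4073133*(-77142 + (6 + (-7 - 56) - 1/(2*(-7 - 56)))) = 4073133*(-77142 + (6 - 63 - 1/2/(-63))) = 4073133*(-77142 + (6 - 63 - 1/2*(-1/63))) = 4073133*(-77142 + (6 - 63 + 1/126)) = 4073133*(-77142 - 7181/126) = 4073133*(-9727073/126) = -13206554009903/42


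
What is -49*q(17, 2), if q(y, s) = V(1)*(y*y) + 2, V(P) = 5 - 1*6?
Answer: 14063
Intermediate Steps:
V(P) = -1 (V(P) = 5 - 6 = -1)
q(y, s) = 2 - y² (q(y, s) = -y*y + 2 = -y² + 2 = 2 - y²)
-49*q(17, 2) = -49*(2 - 1*17²) = -49*(2 - 1*289) = -49*(2 - 289) = -49*(-287) = 14063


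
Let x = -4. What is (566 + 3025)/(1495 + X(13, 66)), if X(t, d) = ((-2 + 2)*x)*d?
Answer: 3591/1495 ≈ 2.4020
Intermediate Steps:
X(t, d) = 0 (X(t, d) = ((-2 + 2)*(-4))*d = (0*(-4))*d = 0*d = 0)
(566 + 3025)/(1495 + X(13, 66)) = (566 + 3025)/(1495 + 0) = 3591/1495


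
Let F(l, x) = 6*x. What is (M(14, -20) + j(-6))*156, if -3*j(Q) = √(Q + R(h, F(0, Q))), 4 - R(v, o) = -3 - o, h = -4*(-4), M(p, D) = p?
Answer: 2184 - 52*I*√35 ≈ 2184.0 - 307.64*I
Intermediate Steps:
h = 16
R(v, o) = 7 + o (R(v, o) = 4 - (-3 - o) = 4 + (3 + o) = 7 + o)
j(Q) = -√(7 + 7*Q)/3 (j(Q) = -√(Q + (7 + 6*Q))/3 = -√(7 + 7*Q)/3)
(M(14, -20) + j(-6))*156 = (14 - √(7 + 7*(-6))/3)*156 = (14 - √(7 - 42)/3)*156 = (14 - I*√35/3)*156 = 2184 - 52*I*√35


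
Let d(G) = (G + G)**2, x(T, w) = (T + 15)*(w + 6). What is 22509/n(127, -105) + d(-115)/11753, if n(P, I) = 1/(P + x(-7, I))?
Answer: -7648893535/511 ≈ -1.4968e+7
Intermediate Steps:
x(T, w) = (6 + w)*(15 + T) (x(T, w) = (15 + T)*(6 + w) = (6 + w)*(15 + T))
d(G) = 4*G**2 (d(G) = (2*G)**2 = 4*G**2)
n(P, I) = 1/(48 + P + 8*I) (n(P, I) = 1/(P + (90 + 6*(-7) + 15*I - 7*I)) = 1/(P + (90 - 42 + 15*I - 7*I)) = 1/(P + (48 + 8*I)) = 1/(48 + P + 8*I))
22509/n(127, -105) + d(-115)/11753 = 22509/(1/(48 + 127 + 8*(-105))) + (4*(-115)**2)/11753 = 22509/(1/(48 + 127 - 840)) + (4*13225)*(1/11753) = 22509/(1/(-665)) + 52900*(1/11753) = 22509/(-1/665) + 2300/511 = 22509*(-665) + 2300/511 = -14968485 + 2300/511 = -7648893535/511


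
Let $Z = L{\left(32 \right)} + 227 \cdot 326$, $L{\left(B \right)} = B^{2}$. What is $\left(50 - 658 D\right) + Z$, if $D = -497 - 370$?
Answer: $645562$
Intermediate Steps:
$D = -867$
$Z = 75026$ ($Z = 32^{2} + 227 \cdot 326 = 1024 + 74002 = 75026$)
$\left(50 - 658 D\right) + Z = \left(50 - -570486\right) + 75026 = \left(50 + 570486\right) + 75026 = 570536 + 75026 = 645562$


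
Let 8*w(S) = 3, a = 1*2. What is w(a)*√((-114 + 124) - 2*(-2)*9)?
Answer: 3*√46/8 ≈ 2.5434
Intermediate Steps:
a = 2
w(S) = 3/8 (w(S) = (⅛)*3 = 3/8)
w(a)*√((-114 + 124) - 2*(-2)*9) = 3*√((-114 + 124) - 2*(-2)*9)/8 = 3*√(10 + 4*9)/8 = 3*√(10 + 36)/8 = 3*√46/8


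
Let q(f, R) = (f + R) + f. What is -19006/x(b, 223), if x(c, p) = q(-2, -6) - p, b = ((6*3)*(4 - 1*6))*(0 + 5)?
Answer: 19006/233 ≈ 81.571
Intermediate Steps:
q(f, R) = R + 2*f (q(f, R) = (R + f) + f = R + 2*f)
b = -180 (b = (18*(4 - 6))*5 = (18*(-2))*5 = -36*5 = -180)
x(c, p) = -10 - p (x(c, p) = (-6 + 2*(-2)) - p = (-6 - 4) - p = -10 - p)
-19006/x(b, 223) = -19006/(-10 - 1*223) = -19006/(-10 - 223) = -19006/(-233) = -19006*(-1/233) = 19006/233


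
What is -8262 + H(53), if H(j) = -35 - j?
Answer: -8350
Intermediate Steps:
-8262 + H(53) = -8262 + (-35 - 1*53) = -8262 + (-35 - 53) = -8262 - 88 = -8350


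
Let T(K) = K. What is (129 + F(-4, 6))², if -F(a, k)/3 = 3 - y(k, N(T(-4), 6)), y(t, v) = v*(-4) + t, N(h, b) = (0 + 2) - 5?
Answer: 30276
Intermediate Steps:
N(h, b) = -3 (N(h, b) = 2 - 5 = -3)
y(t, v) = t - 4*v (y(t, v) = -4*v + t = t - 4*v)
F(a, k) = 27 + 3*k (F(a, k) = -3*(3 - (k - 4*(-3))) = -3*(3 - (k + 12)) = -3*(3 - (12 + k)) = -3*(3 + (-12 - k)) = -3*(-9 - k) = 27 + 3*k)
(129 + F(-4, 6))² = (129 + (27 + 3*6))² = (129 + (27 + 18))² = (129 + 45)² = 174² = 30276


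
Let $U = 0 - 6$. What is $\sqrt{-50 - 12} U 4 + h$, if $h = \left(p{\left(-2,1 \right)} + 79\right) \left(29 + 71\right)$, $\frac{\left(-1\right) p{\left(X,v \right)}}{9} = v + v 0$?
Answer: $7000 - 24 i \sqrt{62} \approx 7000.0 - 188.98 i$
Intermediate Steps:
$U = -6$ ($U = 0 - 6 = -6$)
$p{\left(X,v \right)} = - 9 v$ ($p{\left(X,v \right)} = - 9 \left(v + v 0\right) = - 9 \left(v + 0\right) = - 9 v$)
$h = 7000$ ($h = \left(\left(-9\right) 1 + 79\right) \left(29 + 71\right) = \left(-9 + 79\right) 100 = 70 \cdot 100 = 7000$)
$\sqrt{-50 - 12} U 4 + h = \sqrt{-50 - 12} \left(\left(-6\right) 4\right) + 7000 = \sqrt{-62} \left(-24\right) + 7000 = i \sqrt{62} \left(-24\right) + 7000 = - 24 i \sqrt{62} + 7000 = 7000 - 24 i \sqrt{62}$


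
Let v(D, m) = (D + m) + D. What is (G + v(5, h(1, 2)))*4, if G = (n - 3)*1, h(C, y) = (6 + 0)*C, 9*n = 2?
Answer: 476/9 ≈ 52.889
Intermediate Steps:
n = 2/9 (n = (⅑)*2 = 2/9 ≈ 0.22222)
h(C, y) = 6*C
G = -25/9 (G = (2/9 - 3)*1 = -25/9*1 = -25/9 ≈ -2.7778)
v(D, m) = m + 2*D
(G + v(5, h(1, 2)))*4 = (-25/9 + (6*1 + 2*5))*4 = (-25/9 + (6 + 10))*4 = (-25/9 + 16)*4 = (119/9)*4 = 476/9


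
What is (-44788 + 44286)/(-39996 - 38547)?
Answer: 502/78543 ≈ 0.0063914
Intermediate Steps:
(-44788 + 44286)/(-39996 - 38547) = -502/(-78543) = -502*(-1/78543) = 502/78543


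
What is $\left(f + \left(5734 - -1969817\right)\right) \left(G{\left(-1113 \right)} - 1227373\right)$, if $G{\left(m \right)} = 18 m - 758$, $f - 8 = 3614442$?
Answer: $-6977243598165$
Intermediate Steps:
$f = 3614450$ ($f = 8 + 3614442 = 3614450$)
$G{\left(m \right)} = -758 + 18 m$ ($G{\left(m \right)} = 18 m - 758 = -758 + 18 m$)
$\left(f + \left(5734 - -1969817\right)\right) \left(G{\left(-1113 \right)} - 1227373\right) = \left(3614450 + \left(5734 - -1969817\right)\right) \left(\left(-758 + 18 \left(-1113\right)\right) - 1227373\right) = \left(3614450 + \left(5734 + 1969817\right)\right) \left(\left(-758 - 20034\right) - 1227373\right) = \left(3614450 + 1975551\right) \left(-20792 - 1227373\right) = 5590001 \left(-1248165\right) = -6977243598165$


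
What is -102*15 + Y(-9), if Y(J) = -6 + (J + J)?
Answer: -1554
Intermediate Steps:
Y(J) = -6 + 2*J
-102*15 + Y(-9) = -102*15 + (-6 + 2*(-9)) = -1530 + (-6 - 18) = -1530 - 24 = -1554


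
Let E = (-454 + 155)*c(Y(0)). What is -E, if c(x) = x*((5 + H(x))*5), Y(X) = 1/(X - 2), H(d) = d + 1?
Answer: -16445/4 ≈ -4111.3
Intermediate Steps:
H(d) = 1 + d
Y(X) = 1/(-2 + X)
c(x) = x*(30 + 5*x) (c(x) = x*((5 + (1 + x))*5) = x*((6 + x)*5) = x*(30 + 5*x))
E = 16445/4 (E = (-454 + 155)*(5*(6 + 1/(-2 + 0))/(-2 + 0)) = -1495*(6 + 1/(-2))/(-2) = -1495*(-1)*(6 - ½)/2 = -1495*(-1)*11/(2*2) = -299*(-55/4) = 16445/4 ≈ 4111.3)
-E = -1*16445/4 = -16445/4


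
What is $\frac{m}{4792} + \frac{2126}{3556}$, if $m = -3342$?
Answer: $- \frac{212045}{2130044} \approx -0.09955$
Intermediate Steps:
$\frac{m}{4792} + \frac{2126}{3556} = - \frac{3342}{4792} + \frac{2126}{3556} = \left(-3342\right) \frac{1}{4792} + 2126 \cdot \frac{1}{3556} = - \frac{1671}{2396} + \frac{1063}{1778} = - \frac{212045}{2130044}$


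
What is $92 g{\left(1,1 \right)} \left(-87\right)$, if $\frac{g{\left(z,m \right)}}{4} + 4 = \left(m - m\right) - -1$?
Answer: $96048$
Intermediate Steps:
$g{\left(z,m \right)} = -12$ ($g{\left(z,m \right)} = -16 + 4 \left(\left(m - m\right) - -1\right) = -16 + 4 \left(0 + 1\right) = -16 + 4 \cdot 1 = -16 + 4 = -12$)
$92 g{\left(1,1 \right)} \left(-87\right) = 92 \left(-12\right) \left(-87\right) = \left(-1104\right) \left(-87\right) = 96048$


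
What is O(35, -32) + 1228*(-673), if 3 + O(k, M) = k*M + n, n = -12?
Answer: -827579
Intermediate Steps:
O(k, M) = -15 + M*k (O(k, M) = -3 + (k*M - 12) = -3 + (M*k - 12) = -3 + (-12 + M*k) = -15 + M*k)
O(35, -32) + 1228*(-673) = (-15 - 32*35) + 1228*(-673) = (-15 - 1120) - 826444 = -1135 - 826444 = -827579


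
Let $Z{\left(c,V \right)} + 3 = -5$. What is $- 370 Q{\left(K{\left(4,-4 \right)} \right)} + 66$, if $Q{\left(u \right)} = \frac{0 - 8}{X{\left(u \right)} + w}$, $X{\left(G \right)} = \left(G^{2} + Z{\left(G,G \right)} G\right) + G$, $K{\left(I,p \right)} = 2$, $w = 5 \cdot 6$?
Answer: $214$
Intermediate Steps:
$Z{\left(c,V \right)} = -8$ ($Z{\left(c,V \right)} = -3 - 5 = -8$)
$w = 30$
$X{\left(G \right)} = G^{2} - 7 G$ ($X{\left(G \right)} = \left(G^{2} - 8 G\right) + G = G^{2} - 7 G$)
$Q{\left(u \right)} = - \frac{8}{30 + u \left(-7 + u\right)}$ ($Q{\left(u \right)} = \frac{0 - 8}{u \left(-7 + u\right) + 30} = - \frac{8}{30 + u \left(-7 + u\right)}$)
$- 370 Q{\left(K{\left(4,-4 \right)} \right)} + 66 = - 370 \left(- \frac{8}{30 + 2 \left(-7 + 2\right)}\right) + 66 = - 370 \left(- \frac{8}{30 + 2 \left(-5\right)}\right) + 66 = - 370 \left(- \frac{8}{30 - 10}\right) + 66 = - 370 \left(- \frac{8}{20}\right) + 66 = - 370 \left(\left(-8\right) \frac{1}{20}\right) + 66 = \left(-370\right) \left(- \frac{2}{5}\right) + 66 = 148 + 66 = 214$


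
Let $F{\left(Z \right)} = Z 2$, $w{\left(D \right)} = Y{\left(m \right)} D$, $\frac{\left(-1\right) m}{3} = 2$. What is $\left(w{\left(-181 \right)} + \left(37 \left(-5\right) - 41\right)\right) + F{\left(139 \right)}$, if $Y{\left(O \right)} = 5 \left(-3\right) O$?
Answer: $-16238$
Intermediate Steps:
$m = -6$ ($m = \left(-3\right) 2 = -6$)
$Y{\left(O \right)} = - 15 O$
$w{\left(D \right)} = 90 D$ ($w{\left(D \right)} = \left(-15\right) \left(-6\right) D = 90 D$)
$F{\left(Z \right)} = 2 Z$
$\left(w{\left(-181 \right)} + \left(37 \left(-5\right) - 41\right)\right) + F{\left(139 \right)} = \left(90 \left(-181\right) + \left(37 \left(-5\right) - 41\right)\right) + 2 \cdot 139 = \left(-16290 - 226\right) + 278 = -16516 + 278 = -16238$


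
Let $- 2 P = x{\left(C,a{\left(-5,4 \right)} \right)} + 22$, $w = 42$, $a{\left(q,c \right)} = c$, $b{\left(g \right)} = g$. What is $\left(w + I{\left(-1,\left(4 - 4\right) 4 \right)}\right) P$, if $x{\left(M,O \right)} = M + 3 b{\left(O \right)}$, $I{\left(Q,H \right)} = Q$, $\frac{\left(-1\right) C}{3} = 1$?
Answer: $- \frac{1271}{2} \approx -635.5$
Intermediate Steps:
$C = -3$ ($C = \left(-3\right) 1 = -3$)
$x{\left(M,O \right)} = M + 3 O$
$P = - \frac{31}{2}$ ($P = - \frac{\left(-3 + 3 \cdot 4\right) + 22}{2} = - \frac{\left(-3 + 12\right) + 22}{2} = - \frac{9 + 22}{2} = \left(- \frac{1}{2}\right) 31 = - \frac{31}{2} \approx -15.5$)
$\left(w + I{\left(-1,\left(4 - 4\right) 4 \right)}\right) P = \left(42 - 1\right) \left(- \frac{31}{2}\right) = 41 \left(- \frac{31}{2}\right) = - \frac{1271}{2}$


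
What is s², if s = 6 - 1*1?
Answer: 25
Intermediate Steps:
s = 5 (s = 6 - 1 = 5)
s² = 5² = 25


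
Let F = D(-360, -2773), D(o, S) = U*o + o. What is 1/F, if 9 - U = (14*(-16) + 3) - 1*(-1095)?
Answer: 1/311040 ≈ 3.2150e-6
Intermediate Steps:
U = -865 (U = 9 - ((14*(-16) + 3) - 1*(-1095)) = 9 - ((-224 + 3) + 1095) = 9 - (-221 + 1095) = 9 - 1*874 = 9 - 874 = -865)
D(o, S) = -864*o (D(o, S) = -865*o + o = -864*o)
F = 311040 (F = -864*(-360) = 311040)
1/F = 1/311040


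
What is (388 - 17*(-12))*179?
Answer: 105968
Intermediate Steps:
(388 - 17*(-12))*179 = (388 + 204)*179 = 592*179 = 105968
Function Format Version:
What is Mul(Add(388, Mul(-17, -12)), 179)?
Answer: 105968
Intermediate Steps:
Mul(Add(388, Mul(-17, -12)), 179) = Mul(Add(388, 204), 179) = Mul(592, 179) = 105968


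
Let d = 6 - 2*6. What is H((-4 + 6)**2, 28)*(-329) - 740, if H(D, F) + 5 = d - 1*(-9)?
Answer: -82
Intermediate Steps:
d = -6 (d = 6 - 12 = -6)
H(D, F) = -2 (H(D, F) = -5 + (-6 - 1*(-9)) = -5 + (-6 + 9) = -5 + 3 = -2)
H((-4 + 6)**2, 28)*(-329) - 740 = -2*(-329) - 740 = 658 - 740 = -82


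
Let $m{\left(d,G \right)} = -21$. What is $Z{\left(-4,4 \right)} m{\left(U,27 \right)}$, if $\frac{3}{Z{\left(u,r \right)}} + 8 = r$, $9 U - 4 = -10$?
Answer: $\frac{63}{4} \approx 15.75$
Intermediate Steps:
$U = - \frac{2}{3}$ ($U = \frac{4}{9} + \frac{1}{9} \left(-10\right) = \frac{4}{9} - \frac{10}{9} = - \frac{2}{3} \approx -0.66667$)
$Z{\left(u,r \right)} = \frac{3}{-8 + r}$
$Z{\left(-4,4 \right)} m{\left(U,27 \right)} = \frac{3}{-8 + 4} \left(-21\right) = \frac{3}{-4} \left(-21\right) = 3 \left(- \frac{1}{4}\right) \left(-21\right) = \left(- \frac{3}{4}\right) \left(-21\right) = \frac{63}{4}$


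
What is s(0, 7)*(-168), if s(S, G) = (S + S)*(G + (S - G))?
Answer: 0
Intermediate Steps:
s(S, G) = 2*S² (s(S, G) = (2*S)*S = 2*S²)
s(0, 7)*(-168) = (2*0²)*(-168) = (2*0)*(-168) = 0*(-168) = 0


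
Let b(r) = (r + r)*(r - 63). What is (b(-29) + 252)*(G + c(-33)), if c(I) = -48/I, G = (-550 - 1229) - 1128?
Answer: -16236188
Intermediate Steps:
b(r) = 2*r*(-63 + r) (b(r) = (2*r)*(-63 + r) = 2*r*(-63 + r))
G = -2907 (G = -1779 - 1128 = -2907)
(b(-29) + 252)*(G + c(-33)) = (2*(-29)*(-63 - 29) + 252)*(-2907 - 48/(-33)) = (2*(-29)*(-92) + 252)*(-2907 - 48*(-1/33)) = (5336 + 252)*(-2907 + 16/11) = 5588*(-31961/11) = -16236188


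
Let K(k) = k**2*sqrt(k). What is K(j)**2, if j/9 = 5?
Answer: 184528125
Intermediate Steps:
j = 45 (j = 9*5 = 45)
K(k) = k**(5/2)
K(j)**2 = (45**(5/2))**2 = (6075*sqrt(5))**2 = 184528125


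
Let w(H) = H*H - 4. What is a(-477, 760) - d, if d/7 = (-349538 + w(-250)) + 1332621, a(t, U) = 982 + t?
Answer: -7318548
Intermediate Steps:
w(H) = -4 + H² (w(H) = H² - 4 = -4 + H²)
d = 7319053 (d = 7*((-349538 + (-4 + (-250)²)) + 1332621) = 7*((-349538 + (-4 + 62500)) + 1332621) = 7*((-349538 + 62496) + 1332621) = 7*(-287042 + 1332621) = 7*1045579 = 7319053)
a(-477, 760) - d = (982 - 477) - 1*7319053 = 505 - 7319053 = -7318548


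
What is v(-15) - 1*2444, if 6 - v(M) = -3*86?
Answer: -2180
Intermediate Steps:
v(M) = 264 (v(M) = 6 - (-3)*86 = 6 - 1*(-258) = 6 + 258 = 264)
v(-15) - 1*2444 = 264 - 1*2444 = 264 - 2444 = -2180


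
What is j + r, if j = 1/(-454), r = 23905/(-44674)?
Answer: -389198/724357 ≈ -0.53730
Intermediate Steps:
r = -3415/6382 (r = 23905*(-1/44674) = -3415/6382 ≈ -0.53510)
j = -1/454 ≈ -0.0022026
j + r = -1/454 - 3415/6382 = -389198/724357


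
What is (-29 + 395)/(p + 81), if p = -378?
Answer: -122/99 ≈ -1.2323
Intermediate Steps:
(-29 + 395)/(p + 81) = (-29 + 395)/(-378 + 81) = 366/(-297) = 366*(-1/297) = -122/99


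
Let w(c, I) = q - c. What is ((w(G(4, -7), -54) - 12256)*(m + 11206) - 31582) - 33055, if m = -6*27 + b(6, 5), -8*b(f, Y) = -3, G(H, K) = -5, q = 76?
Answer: -1076239221/8 ≈ -1.3453e+8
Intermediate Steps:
b(f, Y) = 3/8 (b(f, Y) = -1/8*(-3) = 3/8)
w(c, I) = 76 - c
m = -1293/8 (m = -6*27 + 3/8 = -162 + 3/8 = -1293/8 ≈ -161.63)
((w(G(4, -7), -54) - 12256)*(m + 11206) - 31582) - 33055 = (((76 - 1*(-5)) - 12256)*(-1293/8 + 11206) - 31582) - 33055 = (((76 + 5) - 12256)*(88355/8) - 31582) - 33055 = ((81 - 12256)*(88355/8) - 31582) - 33055 = (-12175*88355/8 - 31582) - 33055 = (-1075722125/8 - 31582) - 33055 = -1075974781/8 - 33055 = -1076239221/8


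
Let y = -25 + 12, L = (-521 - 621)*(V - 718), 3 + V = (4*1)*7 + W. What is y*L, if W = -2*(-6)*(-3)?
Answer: -10822734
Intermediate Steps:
W = -36 (W = 12*(-3) = -36)
V = -11 (V = -3 + ((4*1)*7 - 36) = -3 + (4*7 - 36) = -3 + (28 - 36) = -3 - 8 = -11)
L = 832518 (L = (-521 - 621)*(-11 - 718) = -1142*(-729) = 832518)
y = -13
y*L = -13*832518 = -10822734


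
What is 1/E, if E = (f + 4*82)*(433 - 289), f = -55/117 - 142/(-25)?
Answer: 325/15594224 ≈ 2.0841e-5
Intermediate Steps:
f = 15239/2925 (f = -55*1/117 - 142*(-1/25) = -55/117 + 142/25 = 15239/2925 ≈ 5.2099)
E = 15594224/325 (E = (15239/2925 + 4*82)*(433 - 289) = (15239/2925 + 328)*144 = (974639/2925)*144 = 15594224/325 ≈ 47982.)
1/E = 1/(15594224/325) = 325/15594224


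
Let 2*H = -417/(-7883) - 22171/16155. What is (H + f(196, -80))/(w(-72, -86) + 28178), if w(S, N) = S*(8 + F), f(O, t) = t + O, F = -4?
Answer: 14688565661/3551787734850 ≈ 0.0041355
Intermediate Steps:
f(O, t) = O + t
w(S, N) = 4*S (w(S, N) = S*(8 - 4) = S*4 = 4*S)
H = -84018679/127349865 (H = (-417/(-7883) - 22171/16155)/2 = (-417*(-1/7883) - 22171*1/16155)/2 = (417/7883 - 22171/16155)/2 = (1/2)*(-168037358/127349865) = -84018679/127349865 ≈ -0.65975)
(H + f(196, -80))/(w(-72, -86) + 28178) = (-84018679/127349865 + (196 - 80))/(4*(-72) + 28178) = (-84018679/127349865 + 116)/(-288 + 28178) = (14688565661/127349865)/27890 = (14688565661/127349865)*(1/27890) = 14688565661/3551787734850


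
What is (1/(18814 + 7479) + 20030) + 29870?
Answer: 1312020701/26293 ≈ 49900.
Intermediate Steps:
(1/(18814 + 7479) + 20030) + 29870 = (1/26293 + 20030) + 29870 = 526648791/26293 + 29870 = 1312020701/26293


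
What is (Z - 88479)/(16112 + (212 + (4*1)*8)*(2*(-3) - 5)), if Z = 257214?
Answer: 56245/4476 ≈ 12.566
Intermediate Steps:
(Z - 88479)/(16112 + (212 + (4*1)*8)*(2*(-3) - 5)) = (257214 - 88479)/(16112 + (212 + (4*1)*8)*(2*(-3) - 5)) = 168735/(16112 + (212 + 4*8)*(-6 - 5)) = 168735/(16112 + (212 + 32)*(-11)) = 168735/(16112 + 244*(-11)) = 168735/(16112 - 2684) = 168735/13428 = 168735*(1/13428) = 56245/4476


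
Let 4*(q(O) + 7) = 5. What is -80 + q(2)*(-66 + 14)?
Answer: 219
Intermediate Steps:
q(O) = -23/4 (q(O) = -7 + (1/4)*5 = -7 + 5/4 = -23/4)
-80 + q(2)*(-66 + 14) = -80 - 23*(-66 + 14)/4 = -80 - 23/4*(-52) = -80 + 299 = 219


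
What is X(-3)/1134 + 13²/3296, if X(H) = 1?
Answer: 97471/1868832 ≈ 0.052156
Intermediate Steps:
X(-3)/1134 + 13²/3296 = 1/1134 + 13²/3296 = 1*(1/1134) + 169*(1/3296) = 1/1134 + 169/3296 = 97471/1868832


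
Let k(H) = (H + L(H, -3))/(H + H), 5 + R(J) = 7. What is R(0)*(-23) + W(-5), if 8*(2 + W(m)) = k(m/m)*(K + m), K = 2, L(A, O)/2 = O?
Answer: -753/16 ≈ -47.063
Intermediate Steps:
L(A, O) = 2*O
R(J) = 2 (R(J) = -5 + 7 = 2)
k(H) = (-6 + H)/(2*H) (k(H) = (H + 2*(-3))/(H + H) = (H - 6)/((2*H)) = (-6 + H)*(1/(2*H)) = (-6 + H)/(2*H))
W(m) = -21/8 - 5*m/16 (W(m) = -2 + (((-6 + m/m)/(2*((m/m))))*(2 + m))/8 = -2 + (((½)*(-6 + 1)/1)*(2 + m))/8 = -2 + (((½)*1*(-5))*(2 + m))/8 = -2 + (-5*(2 + m)/2)/8 = -2 + (-5 - 5*m/2)/8 = -2 + (-5/8 - 5*m/16) = -21/8 - 5*m/16)
R(0)*(-23) + W(-5) = 2*(-23) + (-21/8 - 5/16*(-5)) = -46 + (-21/8 + 25/16) = -46 - 17/16 = -753/16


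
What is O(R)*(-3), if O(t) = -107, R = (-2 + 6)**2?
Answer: 321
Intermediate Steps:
R = 16 (R = 4**2 = 16)
O(R)*(-3) = -107*(-3) = 321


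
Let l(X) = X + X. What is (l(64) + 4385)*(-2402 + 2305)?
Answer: -437761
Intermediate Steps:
l(X) = 2*X
(l(64) + 4385)*(-2402 + 2305) = (2*64 + 4385)*(-2402 + 2305) = (128 + 4385)*(-97) = 4513*(-97) = -437761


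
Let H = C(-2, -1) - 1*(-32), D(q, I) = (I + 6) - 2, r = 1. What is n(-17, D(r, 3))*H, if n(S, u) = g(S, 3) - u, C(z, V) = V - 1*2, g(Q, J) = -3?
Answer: -290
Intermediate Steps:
D(q, I) = 4 + I (D(q, I) = (6 + I) - 2 = 4 + I)
C(z, V) = -2 + V (C(z, V) = V - 2 = -2 + V)
n(S, u) = -3 - u
H = 29 (H = (-2 - 1) - 1*(-32) = -3 + 32 = 29)
n(-17, D(r, 3))*H = (-3 - (4 + 3))*29 = (-3 - 1*7)*29 = (-3 - 7)*29 = -10*29 = -290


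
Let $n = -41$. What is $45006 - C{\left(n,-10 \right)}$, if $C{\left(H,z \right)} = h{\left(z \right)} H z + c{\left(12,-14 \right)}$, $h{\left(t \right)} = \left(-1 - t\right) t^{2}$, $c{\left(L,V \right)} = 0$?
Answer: $-323994$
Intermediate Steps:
$h{\left(t \right)} = t^{2} \left(-1 - t\right)$
$C{\left(H,z \right)} = H z^{3} \left(-1 - z\right)$ ($C{\left(H,z \right)} = z^{2} \left(-1 - z\right) H z + 0 = H z^{2} \left(-1 - z\right) z + 0 = H z^{3} \left(-1 - z\right) + 0 = H z^{3} \left(-1 - z\right)$)
$45006 - C{\left(n,-10 \right)} = 45006 - \left(-1\right) \left(-41\right) \left(-10\right)^{3} \left(1 - 10\right) = 45006 - \left(-1\right) \left(-41\right) \left(-1000\right) \left(-9\right) = 45006 - 369000 = -323994$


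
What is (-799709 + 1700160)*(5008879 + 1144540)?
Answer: 5540852291969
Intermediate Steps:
(-799709 + 1700160)*(5008879 + 1144540) = 900451*6153419 = 5540852291969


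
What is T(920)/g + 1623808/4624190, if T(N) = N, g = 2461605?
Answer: 400142814664/1138292922495 ≈ 0.35153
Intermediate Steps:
T(920)/g + 1623808/4624190 = 920/2461605 + 1623808/4624190 = 920*(1/2461605) + 1623808*(1/4624190) = 184/492321 + 811904/2312095 = 400142814664/1138292922495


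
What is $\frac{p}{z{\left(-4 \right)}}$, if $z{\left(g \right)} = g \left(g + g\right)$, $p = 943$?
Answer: $\frac{943}{32} \approx 29.469$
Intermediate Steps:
$z{\left(g \right)} = 2 g^{2}$ ($z{\left(g \right)} = g 2 g = 2 g^{2}$)
$\frac{p}{z{\left(-4 \right)}} = \frac{943}{2 \left(-4\right)^{2}} = \frac{943}{2 \cdot 16} = \frac{943}{32}$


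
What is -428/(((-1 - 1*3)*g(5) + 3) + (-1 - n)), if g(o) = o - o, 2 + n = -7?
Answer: -428/11 ≈ -38.909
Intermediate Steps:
n = -9 (n = -2 - 7 = -9)
g(o) = 0
-428/(((-1 - 1*3)*g(5) + 3) + (-1 - n)) = -428/(((-1 - 1*3)*0 + 3) + (-1 - 1*(-9))) = -428/(((-1 - 3)*0 + 3) + (-1 + 9)) = -428/((-4*0 + 3) + 8) = -428/((0 + 3) + 8) = -428/(3 + 8) = -428/11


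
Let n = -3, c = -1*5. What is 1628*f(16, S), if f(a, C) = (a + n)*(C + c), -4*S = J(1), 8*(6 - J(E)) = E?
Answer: -1095237/8 ≈ -1.3690e+5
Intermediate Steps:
J(E) = 6 - E/8
c = -5
S = -47/32 (S = -(6 - ⅛*1)/4 = -(6 - ⅛)/4 = -¼*47/8 = -47/32 ≈ -1.4688)
f(a, C) = (-5 + C)*(-3 + a) (f(a, C) = (a - 3)*(C - 5) = (-3 + a)*(-5 + C) = (-5 + C)*(-3 + a))
1628*f(16, S) = 1628*(15 - 5*16 - 3*(-47/32) - 47/32*16) = 1628*(15 - 80 + 141/32 - 47/2) = 1628*(-2691/32) = -1095237/8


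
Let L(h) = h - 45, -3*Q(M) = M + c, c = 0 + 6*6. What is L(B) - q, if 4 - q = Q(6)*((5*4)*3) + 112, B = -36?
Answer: -813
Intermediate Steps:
c = 36 (c = 0 + 36 = 36)
Q(M) = -12 - M/3 (Q(M) = -(M + 36)/3 = -(36 + M)/3 = -12 - M/3)
q = 732 (q = 4 - ((-12 - ⅓*6)*((5*4)*3) + 112) = 4 - ((-12 - 2)*(20*3) + 112) = 4 - (-14*60 + 112) = 4 - (-840 + 112) = 4 - 1*(-728) = 4 + 728 = 732)
L(h) = -45 + h
L(B) - q = (-45 - 36) - 1*732 = -81 - 732 = -813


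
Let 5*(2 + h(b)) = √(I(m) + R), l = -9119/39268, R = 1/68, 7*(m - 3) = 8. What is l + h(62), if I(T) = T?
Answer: -87655/39268 + √235501/1190 ≈ -1.8244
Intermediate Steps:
m = 29/7 (m = 3 + (⅐)*8 = 3 + 8/7 = 29/7 ≈ 4.1429)
R = 1/68 ≈ 0.014706
l = -9119/39268 (l = -9119*1/39268 = -9119/39268 ≈ -0.23222)
h(b) = -2 + √235501/1190 (h(b) = -2 + √(29/7 + 1/68)/5 = -2 + √(1979/476)/5 = -2 + (√235501/238)/5 = -2 + √235501/1190)
l + h(62) = -9119/39268 + (-2 + √235501/1190) = -87655/39268 + √235501/1190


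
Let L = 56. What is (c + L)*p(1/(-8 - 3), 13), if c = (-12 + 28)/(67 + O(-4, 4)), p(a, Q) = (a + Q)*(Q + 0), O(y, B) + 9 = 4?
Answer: 3219424/341 ≈ 9441.1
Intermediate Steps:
O(y, B) = -5 (O(y, B) = -9 + 4 = -5)
p(a, Q) = Q*(Q + a) (p(a, Q) = (Q + a)*Q = Q*(Q + a))
c = 8/31 (c = (-12 + 28)/(67 - 5) = 16/62 = 16*(1/62) = 8/31 ≈ 0.25806)
(c + L)*p(1/(-8 - 3), 13) = (8/31 + 56)*(13*(13 + 1/(-8 - 3))) = 1744*(13*(13 + 1/(-11)))/31 = 1744*(13*(13 - 1/11))/31 = 1744*(13*(142/11))/31 = (1744/31)*(1846/11) = 3219424/341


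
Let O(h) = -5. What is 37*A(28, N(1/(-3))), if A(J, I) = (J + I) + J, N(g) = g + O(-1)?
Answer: 5624/3 ≈ 1874.7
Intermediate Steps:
N(g) = -5 + g (N(g) = g - 5 = -5 + g)
A(J, I) = I + 2*J (A(J, I) = (I + J) + J = I + 2*J)
37*A(28, N(1/(-3))) = 37*((-5 + 1/(-3)) + 2*28) = 37*((-5 - ⅓) + 56) = 37*(-16/3 + 56) = 37*(152/3) = 5624/3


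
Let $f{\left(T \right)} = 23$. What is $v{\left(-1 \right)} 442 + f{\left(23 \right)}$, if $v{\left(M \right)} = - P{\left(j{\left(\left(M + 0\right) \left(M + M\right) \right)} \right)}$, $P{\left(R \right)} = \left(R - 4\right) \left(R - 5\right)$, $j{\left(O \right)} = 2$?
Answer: $-2629$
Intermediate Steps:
$P{\left(R \right)} = \left(-5 + R\right) \left(-4 + R\right)$ ($P{\left(R \right)} = \left(-4 + R\right) \left(-5 + R\right) = \left(-5 + R\right) \left(-4 + R\right)$)
$v{\left(M \right)} = -6$ ($v{\left(M \right)} = - (20 + 2^{2} - 18) = - (20 + 4 - 18) = \left(-1\right) 6 = -6$)
$v{\left(-1 \right)} 442 + f{\left(23 \right)} = \left(-6\right) 442 + 23 = -2652 + 23 = -2629$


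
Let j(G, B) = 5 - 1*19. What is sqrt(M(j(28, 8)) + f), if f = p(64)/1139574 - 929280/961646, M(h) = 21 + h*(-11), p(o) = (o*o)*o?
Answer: sqrt(13079840722959371871642951)/273966694701 ≈ 13.201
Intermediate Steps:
j(G, B) = -14 (j(G, B) = 5 - 19 = -14)
p(o) = o**3 (p(o) = o**2*o = o**3)
M(h) = 21 - 11*h
f = -201723399424/273966694701 (f = 64**3/1139574 - 929280/961646 = 262144*(1/1139574) - 929280*1/961646 = 131072/569787 - 464640/480823 = -201723399424/273966694701 ≈ -0.73631)
sqrt(M(j(28, 8)) + f) = sqrt((21 - 11*(-14)) - 201723399424/273966694701) = sqrt((21 + 154) - 201723399424/273966694701) = sqrt(175 - 201723399424/273966694701) = sqrt(47742448173251/273966694701) = sqrt(13079840722959371871642951)/273966694701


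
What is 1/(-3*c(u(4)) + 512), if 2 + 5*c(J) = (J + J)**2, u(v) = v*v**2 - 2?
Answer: -5/43562 ≈ -0.00011478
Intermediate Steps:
u(v) = -2 + v**3 (u(v) = v**3 - 2 = -2 + v**3)
c(J) = -2/5 + 4*J**2/5 (c(J) = -2/5 + (J + J)**2/5 = -2/5 + (2*J)**2/5 = -2/5 + (4*J**2)/5 = -2/5 + 4*J**2/5)
1/(-3*c(u(4)) + 512) = 1/(-3*(-2/5 + 4*(-2 + 4**3)**2/5) + 512) = 1/(-3*(-2/5 + 4*(-2 + 64)**2/5) + 512) = 1/(-3*(-2/5 + (4/5)*62**2) + 512) = 1/(-3*(-2/5 + (4/5)*3844) + 512) = 1/(-3*(-2/5 + 15376/5) + 512) = 1/(-3*15374/5 + 512) = 1/(-46122/5 + 512) = 1/(-43562/5) = -5/43562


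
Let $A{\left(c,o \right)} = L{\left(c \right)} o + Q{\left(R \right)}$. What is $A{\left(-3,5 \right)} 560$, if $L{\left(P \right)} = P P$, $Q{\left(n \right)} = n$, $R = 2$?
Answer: $26320$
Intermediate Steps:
$L{\left(P \right)} = P^{2}$
$A{\left(c,o \right)} = 2 + o c^{2}$ ($A{\left(c,o \right)} = c^{2} o + 2 = o c^{2} + 2 = 2 + o c^{2}$)
$A{\left(-3,5 \right)} 560 = \left(2 + 5 \left(-3\right)^{2}\right) 560 = \left(2 + 5 \cdot 9\right) 560 = \left(2 + 45\right) 560 = 47 \cdot 560 = 26320$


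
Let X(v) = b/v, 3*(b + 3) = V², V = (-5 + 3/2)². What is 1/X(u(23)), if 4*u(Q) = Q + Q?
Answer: 552/2257 ≈ 0.24457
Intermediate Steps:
u(Q) = Q/2 (u(Q) = (Q + Q)/4 = (2*Q)/4 = Q/2)
V = 49/4 (V = (-5 + 3*(½))² = (-5 + 3/2)² = (-7/2)² = 49/4 ≈ 12.250)
b = 2257/48 (b = -3 + (49/4)²/3 = -3 + (⅓)*(2401/16) = -3 + 2401/48 = 2257/48 ≈ 47.021)
X(v) = 2257/(48*v)
1/X(u(23)) = 1/(2257/(48*(((½)*23)))) = 1/(2257/(48*(23/2))) = 1/((2257/48)*(2/23)) = 1/(2257/552) = 552/2257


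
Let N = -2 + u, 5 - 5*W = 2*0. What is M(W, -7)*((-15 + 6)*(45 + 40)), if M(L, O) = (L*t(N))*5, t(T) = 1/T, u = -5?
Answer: 3825/7 ≈ 546.43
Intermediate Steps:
W = 1 (W = 1 - 2*0/5 = 1 - ⅕*0 = 1 + 0 = 1)
N = -7 (N = -2 - 5 = -7)
M(L, O) = -5*L/7 (M(L, O) = (L/(-7))*5 = (L*(-⅐))*5 = -L/7*5 = -5*L/7)
M(W, -7)*((-15 + 6)*(45 + 40)) = (-5/7*1)*((-15 + 6)*(45 + 40)) = -(-45)*85/7 = -5/7*(-765) = 3825/7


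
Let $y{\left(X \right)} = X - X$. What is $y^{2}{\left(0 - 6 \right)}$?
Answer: $0$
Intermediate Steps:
$y{\left(X \right)} = 0$
$y^{2}{\left(0 - 6 \right)} = 0^{2} = 0$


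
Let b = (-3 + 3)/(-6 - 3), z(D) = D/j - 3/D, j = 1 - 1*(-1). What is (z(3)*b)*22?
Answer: 0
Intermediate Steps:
j = 2 (j = 1 + 1 = 2)
z(D) = D/2 - 3/D
b = 0 (b = 0/(-9) = 0*(-⅑) = 0)
(z(3)*b)*22 = (((½)*3 - 3/3)*0)*22 = ((3/2 - 3*⅓)*0)*22 = ((3/2 - 1)*0)*22 = ((½)*0)*22 = 0*22 = 0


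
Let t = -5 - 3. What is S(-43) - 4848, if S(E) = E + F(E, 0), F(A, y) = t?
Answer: -4899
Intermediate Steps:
t = -8
F(A, y) = -8
S(E) = -8 + E (S(E) = E - 8 = -8 + E)
S(-43) - 4848 = (-8 - 43) - 4848 = -51 - 4848 = -4899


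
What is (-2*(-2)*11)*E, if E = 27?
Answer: 1188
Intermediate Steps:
(-2*(-2)*11)*E = (-2*(-2)*11)*27 = (4*11)*27 = 44*27 = 1188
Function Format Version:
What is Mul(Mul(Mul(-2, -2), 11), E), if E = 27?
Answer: 1188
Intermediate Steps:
Mul(Mul(Mul(-2, -2), 11), E) = Mul(Mul(Mul(-2, -2), 11), 27) = Mul(Mul(4, 11), 27) = Mul(44, 27) = 1188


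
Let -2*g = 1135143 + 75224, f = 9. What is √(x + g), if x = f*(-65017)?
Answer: I*√4761346/2 ≈ 1091.0*I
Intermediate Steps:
x = -585153 (x = 9*(-65017) = -585153)
g = -1210367/2 (g = -(1135143 + 75224)/2 = -½*1210367 = -1210367/2 ≈ -6.0518e+5)
√(x + g) = √(-585153 - 1210367/2) = √(-2380673/2) = I*√4761346/2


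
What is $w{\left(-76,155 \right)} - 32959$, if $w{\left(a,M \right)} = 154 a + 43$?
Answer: $-44620$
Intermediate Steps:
$w{\left(a,M \right)} = 43 + 154 a$
$w{\left(-76,155 \right)} - 32959 = \left(43 + 154 \left(-76\right)\right) - 32959 = \left(43 - 11704\right) - 32959 = -11661 - 32959 = -44620$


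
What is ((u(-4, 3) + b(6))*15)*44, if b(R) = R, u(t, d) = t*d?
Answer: -3960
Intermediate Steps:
u(t, d) = d*t
((u(-4, 3) + b(6))*15)*44 = ((3*(-4) + 6)*15)*44 = ((-12 + 6)*15)*44 = -6*15*44 = -90*44 = -3960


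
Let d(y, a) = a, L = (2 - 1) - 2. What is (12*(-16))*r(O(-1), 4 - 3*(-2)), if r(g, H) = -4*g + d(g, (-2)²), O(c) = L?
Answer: -1536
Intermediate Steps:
L = -1 (L = 1 - 2 = -1)
O(c) = -1
r(g, H) = 4 - 4*g (r(g, H) = -4*g + (-2)² = -4*g + 4 = 4 - 4*g)
(12*(-16))*r(O(-1), 4 - 3*(-2)) = (12*(-16))*(4 - 4*(-1)) = -192*(4 + 4) = -192*8 = -1536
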